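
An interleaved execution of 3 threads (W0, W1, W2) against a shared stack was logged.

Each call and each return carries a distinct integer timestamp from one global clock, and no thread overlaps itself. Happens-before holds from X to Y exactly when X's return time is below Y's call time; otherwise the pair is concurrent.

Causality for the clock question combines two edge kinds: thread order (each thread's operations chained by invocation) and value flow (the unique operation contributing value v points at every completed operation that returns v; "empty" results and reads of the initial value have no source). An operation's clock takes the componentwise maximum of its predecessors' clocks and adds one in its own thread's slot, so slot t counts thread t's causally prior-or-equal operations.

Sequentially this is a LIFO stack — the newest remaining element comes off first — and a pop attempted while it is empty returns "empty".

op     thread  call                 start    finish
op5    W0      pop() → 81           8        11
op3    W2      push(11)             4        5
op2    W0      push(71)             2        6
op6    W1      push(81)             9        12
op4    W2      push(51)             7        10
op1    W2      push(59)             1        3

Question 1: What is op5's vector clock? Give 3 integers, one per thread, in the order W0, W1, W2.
op1, invoked 1, has no incoming edges; only W2's bump applies → (0, 0, 1)
op6, invoked 9, has no incoming edges; only W1's bump applies → (0, 1, 0)
op2, invoked 2, has no incoming edges; only W0's bump applies → (1, 0, 0)
invoked at 4, op3 merges VC(op1)=(0, 0, 1) and bumps W2's slot → (0, 0, 2)
invoked at 7, op4 merges VC(op3)=(0, 0, 2) and bumps W2's slot → (0, 0, 3)
invoked at 8, op5 merges VC(op2)=(1, 0, 0), VC(op6)=(0, 1, 0) and bumps W0's slot → (2, 1, 0)
target: VC(op5) = (2, 1, 0)

(2, 1, 0)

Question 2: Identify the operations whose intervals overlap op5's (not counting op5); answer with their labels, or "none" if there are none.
concurrent with op5 ([8,11]): every op whose interval crosses 8..11
op1 [1,3]: before
op2 [2,6]: before
op3 [4,5]: before
op4 [7,10]: concurrent
op6 [9,12]: concurrent

op4, op6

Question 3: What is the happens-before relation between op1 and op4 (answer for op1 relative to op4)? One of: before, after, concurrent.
op1 spans [1,3], op4 spans [7,10]
resp(op1)=3 < inv(op4)=7

before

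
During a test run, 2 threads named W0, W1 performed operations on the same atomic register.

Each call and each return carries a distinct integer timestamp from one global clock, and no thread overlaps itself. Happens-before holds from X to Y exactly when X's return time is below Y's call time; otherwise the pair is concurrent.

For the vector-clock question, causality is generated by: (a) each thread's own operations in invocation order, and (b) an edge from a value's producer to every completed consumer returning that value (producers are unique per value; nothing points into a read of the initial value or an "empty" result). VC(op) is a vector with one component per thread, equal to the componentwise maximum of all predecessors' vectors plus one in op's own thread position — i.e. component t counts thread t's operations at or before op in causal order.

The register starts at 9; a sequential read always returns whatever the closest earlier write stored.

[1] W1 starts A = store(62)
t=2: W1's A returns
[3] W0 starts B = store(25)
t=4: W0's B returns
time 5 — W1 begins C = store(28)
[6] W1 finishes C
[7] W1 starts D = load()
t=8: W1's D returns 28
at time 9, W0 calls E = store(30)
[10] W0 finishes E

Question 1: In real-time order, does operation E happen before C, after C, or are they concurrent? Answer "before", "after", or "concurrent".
after

E spans [9,10], C spans [5,6]
resp(C)=6 < inv(E)=9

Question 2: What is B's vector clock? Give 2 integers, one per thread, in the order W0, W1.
(1, 0)

A (invocation 1): nothing precedes it; W1's component alone gives (0, 1)
B (invocation 3): nothing precedes it; W0's component alone gives (1, 0)
C, invoked 5, takes VC(A)=(0, 1) under max, adds 1 for W1 → (0, 2)
E, invoked 9, takes VC(B)=(1, 0) under max, adds 1 for W0 → (2, 0)
D, invoked 7, takes VC(C)=(0, 2) under max, adds 1 for W1 → (0, 3)
target: VC(B) = (1, 0)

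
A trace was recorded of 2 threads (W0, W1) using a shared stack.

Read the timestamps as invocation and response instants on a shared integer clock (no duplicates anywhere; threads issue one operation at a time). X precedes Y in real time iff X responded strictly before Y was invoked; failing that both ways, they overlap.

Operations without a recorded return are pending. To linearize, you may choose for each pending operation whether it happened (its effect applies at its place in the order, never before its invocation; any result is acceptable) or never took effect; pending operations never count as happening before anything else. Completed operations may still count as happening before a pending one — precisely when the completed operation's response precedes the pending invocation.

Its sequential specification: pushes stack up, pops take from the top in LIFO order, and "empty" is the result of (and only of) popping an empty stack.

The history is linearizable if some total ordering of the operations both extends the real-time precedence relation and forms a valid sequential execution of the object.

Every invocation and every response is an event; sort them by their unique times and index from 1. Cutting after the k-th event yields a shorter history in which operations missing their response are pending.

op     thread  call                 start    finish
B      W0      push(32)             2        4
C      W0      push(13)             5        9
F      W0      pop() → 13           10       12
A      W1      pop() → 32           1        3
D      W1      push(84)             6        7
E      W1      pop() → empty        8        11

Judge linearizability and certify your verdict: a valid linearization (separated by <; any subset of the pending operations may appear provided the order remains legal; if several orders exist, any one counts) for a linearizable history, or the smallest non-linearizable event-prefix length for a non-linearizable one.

the violation lands at event 11, E's response at time 11: events 1..10 linearize, events 1..11 do not
the 5 completed operations admit 6 real-time orders; each fails the stack replay
including or dropping the 1 pending operation (F) in any combination fails
for example A, B, C, D, E (pending dropped) fails at step 1: A pop() → 32 is not legal there
for example A, B, D, C, E (pending dropped) fails at step 1: A pop() → 32 is not legal there

not linearizable — minimal violating prefix: 11 events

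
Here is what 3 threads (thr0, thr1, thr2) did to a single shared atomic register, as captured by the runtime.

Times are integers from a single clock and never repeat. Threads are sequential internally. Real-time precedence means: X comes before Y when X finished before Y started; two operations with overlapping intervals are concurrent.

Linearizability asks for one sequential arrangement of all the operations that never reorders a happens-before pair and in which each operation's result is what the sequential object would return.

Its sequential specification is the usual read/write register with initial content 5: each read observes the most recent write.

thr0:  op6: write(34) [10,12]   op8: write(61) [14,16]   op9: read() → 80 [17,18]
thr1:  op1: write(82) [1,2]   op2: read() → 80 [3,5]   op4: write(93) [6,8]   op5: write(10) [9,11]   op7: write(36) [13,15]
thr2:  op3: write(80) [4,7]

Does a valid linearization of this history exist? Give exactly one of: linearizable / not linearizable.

cut after 17 events: linearizable; cut after 18 events (op9 responds, time 18): not linearizable
checked exhaustively: 12 real-time-consistent orders of 9 completed operations, zero legal atomic register replays
take op1, op2, op3, op4, op5, op6, op7, op8, op9: step 2 already fails, because op2 read() → 80 cannot occur there
take op1, op2, op3, op4, op5, op6, op8, op7, op9: step 2 already fails, because op2 read() → 80 cannot occur there

not linearizable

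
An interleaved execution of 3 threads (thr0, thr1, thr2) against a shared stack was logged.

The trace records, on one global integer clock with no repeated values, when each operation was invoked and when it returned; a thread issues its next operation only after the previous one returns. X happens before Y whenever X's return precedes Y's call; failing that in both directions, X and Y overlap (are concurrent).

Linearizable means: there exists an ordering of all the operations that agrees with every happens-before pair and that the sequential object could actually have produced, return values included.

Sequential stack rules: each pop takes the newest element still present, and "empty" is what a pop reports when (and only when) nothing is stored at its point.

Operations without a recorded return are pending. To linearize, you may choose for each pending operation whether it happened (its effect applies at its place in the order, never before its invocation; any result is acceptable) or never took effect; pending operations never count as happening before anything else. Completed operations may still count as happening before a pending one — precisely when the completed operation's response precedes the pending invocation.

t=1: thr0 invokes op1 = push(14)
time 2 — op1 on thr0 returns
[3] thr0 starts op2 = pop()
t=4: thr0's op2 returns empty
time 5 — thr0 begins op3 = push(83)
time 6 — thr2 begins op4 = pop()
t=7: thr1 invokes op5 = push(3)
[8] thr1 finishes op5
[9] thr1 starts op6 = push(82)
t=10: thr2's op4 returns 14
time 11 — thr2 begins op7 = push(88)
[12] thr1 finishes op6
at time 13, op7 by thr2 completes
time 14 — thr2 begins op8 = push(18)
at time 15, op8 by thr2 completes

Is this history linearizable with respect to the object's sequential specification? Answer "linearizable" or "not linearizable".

not linearizable

already the first 4 events (up to op2's response at time 4) admit no linearization; the first 3 still do
one real-time candidate order over the 2 completed operations — the stack replay rejects it
sample order op1, op2 stalls at step 2 — op2 pop() → empty has no legal effect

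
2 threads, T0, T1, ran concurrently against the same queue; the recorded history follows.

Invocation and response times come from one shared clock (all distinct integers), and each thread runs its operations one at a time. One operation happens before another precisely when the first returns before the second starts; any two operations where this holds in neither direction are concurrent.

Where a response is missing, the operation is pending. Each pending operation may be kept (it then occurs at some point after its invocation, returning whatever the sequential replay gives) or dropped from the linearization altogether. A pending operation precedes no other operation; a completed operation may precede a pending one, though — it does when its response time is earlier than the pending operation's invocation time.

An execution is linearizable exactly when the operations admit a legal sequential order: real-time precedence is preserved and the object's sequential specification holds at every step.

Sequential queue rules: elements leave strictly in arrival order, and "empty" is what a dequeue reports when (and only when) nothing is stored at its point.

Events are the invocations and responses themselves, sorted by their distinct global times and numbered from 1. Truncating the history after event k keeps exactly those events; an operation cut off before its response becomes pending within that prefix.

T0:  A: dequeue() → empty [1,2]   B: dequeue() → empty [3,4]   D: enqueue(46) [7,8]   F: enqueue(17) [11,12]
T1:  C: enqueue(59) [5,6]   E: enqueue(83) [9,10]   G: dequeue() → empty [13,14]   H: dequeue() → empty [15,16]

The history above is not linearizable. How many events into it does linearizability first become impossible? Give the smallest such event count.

one valid order for events 1..13 is A, B, C, D, E, F:
after step 1 (A dequeue() → empty): queue <>
after step 2 (B dequeue() → empty): queue <>
after step 3 (C enqueue(59)): queue <59>
after step 4 (D enqueue(46)): queue <59,46>
after step 5 (E enqueue(83)): queue <59,46,83>
after step 6 (F enqueue(17)): queue <59,46,83,17>
event 14 — G's response, time 14 — after it, nothing linearizes
for example A, B, C, D, E, F, G fails at step 7: G dequeue() → empty is not legal there

14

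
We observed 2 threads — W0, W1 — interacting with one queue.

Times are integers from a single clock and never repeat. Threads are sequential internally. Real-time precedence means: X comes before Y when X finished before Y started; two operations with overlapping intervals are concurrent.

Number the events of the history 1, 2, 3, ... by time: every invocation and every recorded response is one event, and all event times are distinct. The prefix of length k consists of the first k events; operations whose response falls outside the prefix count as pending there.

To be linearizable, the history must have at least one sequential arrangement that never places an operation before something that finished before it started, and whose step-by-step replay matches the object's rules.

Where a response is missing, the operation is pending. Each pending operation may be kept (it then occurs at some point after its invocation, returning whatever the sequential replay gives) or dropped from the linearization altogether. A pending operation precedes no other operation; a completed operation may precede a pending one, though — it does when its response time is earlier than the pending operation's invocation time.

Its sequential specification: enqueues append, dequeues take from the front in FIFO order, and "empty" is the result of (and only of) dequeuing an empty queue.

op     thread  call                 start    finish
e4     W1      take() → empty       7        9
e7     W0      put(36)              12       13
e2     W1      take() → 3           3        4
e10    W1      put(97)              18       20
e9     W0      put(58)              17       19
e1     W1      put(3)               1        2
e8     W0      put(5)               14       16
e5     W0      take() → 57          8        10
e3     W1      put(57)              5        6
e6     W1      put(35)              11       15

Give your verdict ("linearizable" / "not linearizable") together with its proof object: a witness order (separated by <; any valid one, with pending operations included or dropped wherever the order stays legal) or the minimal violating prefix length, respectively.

linearizable — witness: e1 < e2 < e3 < e5 < e4 < e6 < e7 < e8 < e9 < e10

1. e1 put(3), leaving queue <3>
2. e2 take() → 3, leaving queue <>
3. e3 put(57), leaving queue <57>
4. e5 take() → 57, leaving queue <>
5. e4 take() → empty, leaving queue <>
6. e6 put(35), leaving queue <35>
7. e7 put(36), leaving queue <35,36>
8. e8 put(5), leaving queue <35,36,5>
9. e9 put(58), leaving queue <35,36,5,58>
10. e10 put(97), leaving queue <35,36,5,58,97>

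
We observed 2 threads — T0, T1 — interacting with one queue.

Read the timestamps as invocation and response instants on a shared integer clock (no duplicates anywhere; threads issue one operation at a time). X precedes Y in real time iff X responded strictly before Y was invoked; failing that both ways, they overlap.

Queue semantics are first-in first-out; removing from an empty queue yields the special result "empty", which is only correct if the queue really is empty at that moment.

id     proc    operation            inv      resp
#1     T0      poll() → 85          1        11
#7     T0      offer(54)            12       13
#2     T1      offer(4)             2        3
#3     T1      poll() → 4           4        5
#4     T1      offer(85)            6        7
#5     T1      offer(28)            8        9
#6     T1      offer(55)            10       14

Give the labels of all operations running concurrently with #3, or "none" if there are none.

#3 spans [4,5]: anything still running between times 4 and 5 counts as concurrent
#1 [1,11]: concurrent
#2 [2,3]: before
#4 [6,7]: after
#5 [8,9]: after
#6 [10,14]: after
#7 [12,13]: after

#1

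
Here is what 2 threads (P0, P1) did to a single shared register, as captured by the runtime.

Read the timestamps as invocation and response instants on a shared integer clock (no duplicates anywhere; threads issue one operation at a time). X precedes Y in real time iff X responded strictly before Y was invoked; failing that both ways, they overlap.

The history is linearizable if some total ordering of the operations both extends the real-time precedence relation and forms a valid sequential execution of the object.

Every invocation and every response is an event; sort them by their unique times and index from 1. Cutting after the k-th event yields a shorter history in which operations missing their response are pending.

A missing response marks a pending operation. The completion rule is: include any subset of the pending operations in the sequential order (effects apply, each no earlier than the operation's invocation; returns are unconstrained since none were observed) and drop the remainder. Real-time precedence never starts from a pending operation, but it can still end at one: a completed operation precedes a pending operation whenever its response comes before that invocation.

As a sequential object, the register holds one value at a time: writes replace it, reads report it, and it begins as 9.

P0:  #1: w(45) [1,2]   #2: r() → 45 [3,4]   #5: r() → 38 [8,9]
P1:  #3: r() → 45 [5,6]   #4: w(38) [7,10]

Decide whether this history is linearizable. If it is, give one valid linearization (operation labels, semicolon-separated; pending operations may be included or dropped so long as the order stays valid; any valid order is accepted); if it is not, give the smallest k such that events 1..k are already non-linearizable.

1. #1 w(45), leaving value 45
2. #2 r() → 45, leaving value 45
3. #3 r() → 45, leaving value 45
4. #4 w(38), leaving value 38
5. #5 r() → 38, leaving value 38

linearizable — witness: #1; #2; #3; #4; #5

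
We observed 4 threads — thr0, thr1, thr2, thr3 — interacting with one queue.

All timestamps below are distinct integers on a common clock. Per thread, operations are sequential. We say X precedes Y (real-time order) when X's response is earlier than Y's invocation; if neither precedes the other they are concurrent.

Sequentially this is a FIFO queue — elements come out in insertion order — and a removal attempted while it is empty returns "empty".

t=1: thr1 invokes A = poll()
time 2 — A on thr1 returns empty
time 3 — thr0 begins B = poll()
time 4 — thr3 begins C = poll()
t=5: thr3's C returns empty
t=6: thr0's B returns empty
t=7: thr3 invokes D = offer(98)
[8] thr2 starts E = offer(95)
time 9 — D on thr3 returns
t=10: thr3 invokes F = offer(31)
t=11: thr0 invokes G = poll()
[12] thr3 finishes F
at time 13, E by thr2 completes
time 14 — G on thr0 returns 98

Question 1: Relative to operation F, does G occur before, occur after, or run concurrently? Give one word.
concurrent

G spans [11,14], F spans [10,12]
the intervals overlap in both directions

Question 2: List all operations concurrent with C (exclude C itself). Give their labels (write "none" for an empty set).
B

overlap test against C [4,5]: concurrent iff the interval meets 4..5
A [1,2]: before
B [3,6]: concurrent
D [7,9]: after
E [8,13]: after
F [10,12]: after
G [11,14]: after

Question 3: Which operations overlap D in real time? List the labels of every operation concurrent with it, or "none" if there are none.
E

D spans [7,9]: anything still running between times 7 and 9 counts as concurrent
A [1,2]: before
B [3,6]: before
C [4,5]: before
E [8,13]: concurrent
F [10,12]: after
G [11,14]: after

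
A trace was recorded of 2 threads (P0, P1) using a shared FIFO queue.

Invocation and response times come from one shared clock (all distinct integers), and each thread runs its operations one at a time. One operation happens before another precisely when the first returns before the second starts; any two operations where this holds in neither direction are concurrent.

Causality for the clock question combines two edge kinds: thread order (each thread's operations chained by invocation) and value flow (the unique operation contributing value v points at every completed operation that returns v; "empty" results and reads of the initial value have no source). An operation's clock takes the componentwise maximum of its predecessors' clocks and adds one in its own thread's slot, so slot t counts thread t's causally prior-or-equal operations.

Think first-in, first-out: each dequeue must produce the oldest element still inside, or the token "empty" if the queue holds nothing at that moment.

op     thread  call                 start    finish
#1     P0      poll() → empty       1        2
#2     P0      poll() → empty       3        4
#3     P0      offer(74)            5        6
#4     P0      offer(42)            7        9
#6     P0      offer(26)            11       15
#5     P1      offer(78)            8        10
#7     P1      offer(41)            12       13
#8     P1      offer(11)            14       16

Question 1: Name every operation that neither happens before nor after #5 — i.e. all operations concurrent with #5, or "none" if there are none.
overlap test against #5 [8,10]: concurrent iff the interval meets 8..10
#1 [1,2]: before
#2 [3,4]: before
#3 [5,6]: before
#4 [7,9]: concurrent
#6 [11,15]: after
#7 [12,13]: after
#8 [14,16]: after

#4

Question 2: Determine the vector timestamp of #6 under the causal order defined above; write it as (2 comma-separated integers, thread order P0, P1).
#5 (invocation 8): nothing precedes it; P1's component alone gives (0, 1)
#1 (invocation 1): nothing precedes it; P0's component alone gives (1, 0)
#7 (invocation 12): componentwise max over VC(#5)=(0, 1), +1 at P1, giving (0, 2)
#2 (invocation 3): componentwise max over VC(#1)=(1, 0), +1 at P0, giving (2, 0)
#8 (invocation 14): componentwise max over VC(#7)=(0, 2), +1 at P1, giving (0, 3)
#3 (invocation 5): componentwise max over VC(#2)=(2, 0), +1 at P0, giving (3, 0)
#4 (invocation 7): componentwise max over VC(#3)=(3, 0), +1 at P0, giving (4, 0)
#6 (invocation 11): componentwise max over VC(#4)=(4, 0), +1 at P0, giving (5, 0)
target: VC(#6) = (5, 0)

(5, 0)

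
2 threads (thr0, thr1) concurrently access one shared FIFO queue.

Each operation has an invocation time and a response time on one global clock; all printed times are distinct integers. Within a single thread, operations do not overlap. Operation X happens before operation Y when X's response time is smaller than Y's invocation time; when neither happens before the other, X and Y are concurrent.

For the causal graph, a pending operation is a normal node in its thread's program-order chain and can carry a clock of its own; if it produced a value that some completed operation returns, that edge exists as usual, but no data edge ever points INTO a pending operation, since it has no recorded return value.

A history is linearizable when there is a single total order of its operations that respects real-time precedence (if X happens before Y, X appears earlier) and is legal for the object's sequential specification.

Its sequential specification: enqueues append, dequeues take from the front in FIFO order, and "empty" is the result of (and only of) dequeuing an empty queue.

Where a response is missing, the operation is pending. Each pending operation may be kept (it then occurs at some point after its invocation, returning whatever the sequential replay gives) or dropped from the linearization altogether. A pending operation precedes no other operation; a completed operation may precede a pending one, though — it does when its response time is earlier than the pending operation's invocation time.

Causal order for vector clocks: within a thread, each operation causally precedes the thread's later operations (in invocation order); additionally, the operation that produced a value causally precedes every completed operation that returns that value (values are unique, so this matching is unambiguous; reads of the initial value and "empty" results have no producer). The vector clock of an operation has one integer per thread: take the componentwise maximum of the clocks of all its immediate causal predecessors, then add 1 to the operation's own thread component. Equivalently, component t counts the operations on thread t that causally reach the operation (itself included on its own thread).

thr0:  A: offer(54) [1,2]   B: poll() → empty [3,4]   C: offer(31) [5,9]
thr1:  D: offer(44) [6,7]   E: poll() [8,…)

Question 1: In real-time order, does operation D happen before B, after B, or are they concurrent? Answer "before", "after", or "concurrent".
D spans [6,7], B spans [3,4]
resp(B)=4 < inv(D)=6

after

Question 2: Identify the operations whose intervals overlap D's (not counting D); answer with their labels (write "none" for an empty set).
concurrent with D ([6,7]): every op whose interval crosses 6..7
A [1,2]: before
B [3,4]: before
C [5,9]: concurrent
E [8,…): after

C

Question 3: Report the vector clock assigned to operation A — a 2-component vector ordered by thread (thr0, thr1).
invoked at 6, D has no predecessors; its own thr1 bump gives (0, 1)
invoked at 1, A has no predecessors; its own thr0 bump gives (1, 0)
E, invoked 8, takes VC(D)=(0, 1) under max, adds 1 for thr1 → (0, 2)
B, invoked 3, takes VC(A)=(1, 0) under max, adds 1 for thr0 → (2, 0)
C, invoked 5, takes VC(B)=(2, 0) under max, adds 1 for thr0 → (3, 0)
target: VC(A) = (1, 0)

(1, 0)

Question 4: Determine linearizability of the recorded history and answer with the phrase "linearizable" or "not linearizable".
cut after 3 events: linearizable; cut after 4 events (B responds, time 4): not linearizable
the completed operations (2 total) allow one real-time order; the FIFO queue replay rejects it
sample order A, B stalls at step 2 — B poll() → empty has no legal effect

not linearizable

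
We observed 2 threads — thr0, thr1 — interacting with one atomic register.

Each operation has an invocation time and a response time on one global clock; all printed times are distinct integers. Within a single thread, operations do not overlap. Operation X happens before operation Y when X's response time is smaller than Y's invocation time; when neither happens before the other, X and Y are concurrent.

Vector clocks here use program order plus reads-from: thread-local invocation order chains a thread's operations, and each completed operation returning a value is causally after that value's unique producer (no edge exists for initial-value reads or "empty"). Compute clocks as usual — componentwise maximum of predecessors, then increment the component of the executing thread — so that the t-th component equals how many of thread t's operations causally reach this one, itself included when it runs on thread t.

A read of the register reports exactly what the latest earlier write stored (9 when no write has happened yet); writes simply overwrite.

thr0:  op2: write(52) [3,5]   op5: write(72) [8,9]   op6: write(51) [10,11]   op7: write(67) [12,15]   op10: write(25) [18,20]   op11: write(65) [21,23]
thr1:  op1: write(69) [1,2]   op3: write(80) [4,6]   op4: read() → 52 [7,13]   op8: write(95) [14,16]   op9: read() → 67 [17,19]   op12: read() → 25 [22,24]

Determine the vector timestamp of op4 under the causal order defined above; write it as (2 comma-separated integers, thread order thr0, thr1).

(1, 3)

op1 (invocation 1): nothing precedes it; thr1's component alone gives (0, 1)
op2 (invocation 3): nothing precedes it; thr0's component alone gives (1, 0)
op3, invoked 4, takes VC(op1)=(0, 1) under max, adds 1 for thr1 → (0, 2)
op5, invoked 8, takes VC(op2)=(1, 0) under max, adds 1 for thr0 → (2, 0)
op6, invoked 10, takes VC(op5)=(2, 0) under max, adds 1 for thr0 → (3, 0)
op4, invoked 7, takes VC(op2)=(1, 0), VC(op3)=(0, 2) under max, adds 1 for thr1 → (1, 3)
op7, invoked 12, takes VC(op6)=(3, 0) under max, adds 1 for thr0 → (4, 0)
op8, invoked 14, takes VC(op4)=(1, 3) under max, adds 1 for thr1 → (1, 4)
op10, invoked 18, takes VC(op7)=(4, 0) under max, adds 1 for thr0 → (5, 0)
op11, invoked 21, takes VC(op10)=(5, 0) under max, adds 1 for thr0 → (6, 0)
op9, invoked 17, takes VC(op7)=(4, 0), VC(op8)=(1, 4) under max, adds 1 for thr1 → (4, 5)
op12, invoked 22, takes VC(op9)=(4, 5), VC(op10)=(5, 0) under max, adds 1 for thr1 → (5, 6)
target: VC(op4) = (1, 3)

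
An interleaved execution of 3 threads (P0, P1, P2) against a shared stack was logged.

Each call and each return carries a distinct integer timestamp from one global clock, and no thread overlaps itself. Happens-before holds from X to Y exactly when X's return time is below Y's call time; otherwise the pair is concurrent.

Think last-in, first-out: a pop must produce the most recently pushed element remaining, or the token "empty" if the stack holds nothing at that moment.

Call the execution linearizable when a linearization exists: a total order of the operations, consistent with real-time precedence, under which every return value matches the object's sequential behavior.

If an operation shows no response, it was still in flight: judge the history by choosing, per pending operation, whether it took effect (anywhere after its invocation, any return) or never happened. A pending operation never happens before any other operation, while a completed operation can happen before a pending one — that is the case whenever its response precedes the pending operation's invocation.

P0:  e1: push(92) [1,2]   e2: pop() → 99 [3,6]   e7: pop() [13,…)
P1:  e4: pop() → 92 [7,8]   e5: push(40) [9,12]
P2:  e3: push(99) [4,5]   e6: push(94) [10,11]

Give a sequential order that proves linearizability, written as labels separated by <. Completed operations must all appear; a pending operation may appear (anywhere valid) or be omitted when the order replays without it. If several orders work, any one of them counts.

1. e1 push(92), leaving stack <92>
2. e3 push(99), leaving stack <92,99>
3. e2 pop() → 99, leaving stack <92>
4. e4 pop() → 92, leaving stack <>
5. e5 push(40), leaving stack <40>
6. e6 push(94), leaving stack <40,94>

e1 < e3 < e2 < e4 < e5 < e6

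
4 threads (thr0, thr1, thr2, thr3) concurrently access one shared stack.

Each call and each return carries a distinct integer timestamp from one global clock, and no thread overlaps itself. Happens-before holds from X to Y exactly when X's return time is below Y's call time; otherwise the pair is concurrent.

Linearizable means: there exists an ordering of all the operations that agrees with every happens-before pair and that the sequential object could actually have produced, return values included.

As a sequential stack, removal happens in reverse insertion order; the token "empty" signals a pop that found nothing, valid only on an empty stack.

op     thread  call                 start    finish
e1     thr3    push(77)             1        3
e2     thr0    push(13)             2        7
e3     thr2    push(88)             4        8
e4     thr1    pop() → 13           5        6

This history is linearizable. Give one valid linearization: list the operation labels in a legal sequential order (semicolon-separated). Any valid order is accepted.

step 1: e1 push(77) — stack <77>
step 2: e2 push(13) — stack <77,13>
step 3: e4 pop() → 13 — stack <77>
step 4: e3 push(88) — stack <77,88>

e1; e2; e4; e3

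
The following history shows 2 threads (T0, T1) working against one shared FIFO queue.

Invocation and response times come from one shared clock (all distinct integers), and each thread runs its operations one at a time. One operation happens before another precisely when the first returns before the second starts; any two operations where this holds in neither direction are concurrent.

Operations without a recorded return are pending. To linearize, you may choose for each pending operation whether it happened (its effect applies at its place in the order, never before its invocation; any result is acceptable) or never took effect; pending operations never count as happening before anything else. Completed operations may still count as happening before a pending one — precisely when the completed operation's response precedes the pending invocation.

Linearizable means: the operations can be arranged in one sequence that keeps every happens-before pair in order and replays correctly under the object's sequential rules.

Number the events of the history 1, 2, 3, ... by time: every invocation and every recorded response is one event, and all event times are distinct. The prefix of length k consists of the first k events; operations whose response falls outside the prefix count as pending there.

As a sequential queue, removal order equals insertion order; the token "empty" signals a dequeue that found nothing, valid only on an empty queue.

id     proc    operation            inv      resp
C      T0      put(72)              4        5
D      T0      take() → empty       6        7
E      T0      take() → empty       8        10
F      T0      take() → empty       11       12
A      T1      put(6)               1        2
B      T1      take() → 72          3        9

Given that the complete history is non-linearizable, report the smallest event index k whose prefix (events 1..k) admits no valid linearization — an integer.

events 1..6 are linearizable; a witness order is A, B, C:
1. A put(6), leaving queue <6>
2. B take() (pending, included), leaving queue <>
3. C put(72), leaving queue <72>
once event 7 joins (D's response, time 7), exhaustive search finds no witness
no completion choice of the 1 pending operation (B) rescues it — every subset was tried
take A, C, D (pending dropped): step 3 already fails, because D take() → empty cannot occur there

7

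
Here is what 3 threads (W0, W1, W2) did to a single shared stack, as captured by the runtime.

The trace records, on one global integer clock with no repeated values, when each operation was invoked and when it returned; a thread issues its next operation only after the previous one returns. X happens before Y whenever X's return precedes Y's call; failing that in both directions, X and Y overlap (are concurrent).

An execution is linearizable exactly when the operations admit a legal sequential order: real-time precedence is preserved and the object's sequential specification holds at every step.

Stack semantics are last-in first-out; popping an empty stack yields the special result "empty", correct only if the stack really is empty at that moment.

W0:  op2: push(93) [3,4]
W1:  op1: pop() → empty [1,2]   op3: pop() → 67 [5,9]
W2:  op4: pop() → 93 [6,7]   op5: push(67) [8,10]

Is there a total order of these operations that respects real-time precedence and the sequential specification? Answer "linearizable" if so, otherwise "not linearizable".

a witness: op1, op2, op4, op5, op3
after step 1 (op1 pop() → empty): stack <>
after step 2 (op2 push(93)): stack <93>
after step 3 (op4 pop() → 93): stack <>
after step 4 (op5 push(67)): stack <67>
after step 5 (op3 pop() → 67): stack <>

linearizable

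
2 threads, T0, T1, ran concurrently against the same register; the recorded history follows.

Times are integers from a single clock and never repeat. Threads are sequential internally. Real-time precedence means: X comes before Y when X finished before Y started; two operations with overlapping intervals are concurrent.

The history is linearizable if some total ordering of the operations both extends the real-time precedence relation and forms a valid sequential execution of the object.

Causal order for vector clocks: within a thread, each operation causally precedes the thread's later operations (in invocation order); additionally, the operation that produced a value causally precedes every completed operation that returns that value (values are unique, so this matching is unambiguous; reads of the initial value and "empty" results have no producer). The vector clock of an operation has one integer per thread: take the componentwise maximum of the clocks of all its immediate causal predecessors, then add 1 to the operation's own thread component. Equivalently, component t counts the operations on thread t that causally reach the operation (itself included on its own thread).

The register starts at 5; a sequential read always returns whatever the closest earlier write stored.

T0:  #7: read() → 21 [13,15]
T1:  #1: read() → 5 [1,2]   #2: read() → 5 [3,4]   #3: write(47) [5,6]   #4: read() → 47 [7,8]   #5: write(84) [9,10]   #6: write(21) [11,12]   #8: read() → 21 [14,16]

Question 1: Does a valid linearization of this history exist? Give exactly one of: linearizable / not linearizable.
witness order: #1, #2, #3, #4, #5, #6, #7, #8
after step 1 (#1 read() → 5): value 5
after step 2 (#2 read() → 5): value 5
after step 3 (#3 write(47)): value 47
after step 4 (#4 read() → 47): value 47
after step 5 (#5 write(84)): value 84
after step 6 (#6 write(21)): value 21
after step 7 (#7 read() → 21): value 21
after step 8 (#8 read() → 21): value 21

linearizable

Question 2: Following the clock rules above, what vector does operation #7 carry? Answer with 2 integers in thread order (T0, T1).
Answer: (1, 6)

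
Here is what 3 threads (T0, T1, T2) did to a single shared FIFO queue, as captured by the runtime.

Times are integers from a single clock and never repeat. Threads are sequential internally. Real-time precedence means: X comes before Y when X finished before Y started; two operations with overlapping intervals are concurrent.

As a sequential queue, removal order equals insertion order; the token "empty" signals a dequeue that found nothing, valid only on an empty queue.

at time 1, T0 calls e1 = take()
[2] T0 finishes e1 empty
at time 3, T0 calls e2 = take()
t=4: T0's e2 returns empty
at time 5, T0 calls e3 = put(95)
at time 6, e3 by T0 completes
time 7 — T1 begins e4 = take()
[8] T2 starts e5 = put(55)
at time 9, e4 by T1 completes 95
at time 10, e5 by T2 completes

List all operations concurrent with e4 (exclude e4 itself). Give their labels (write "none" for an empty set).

e5

e4 spans [7,9]: anything still running between times 7 and 9 counts as concurrent
e1 [1,2]: before
e2 [3,4]: before
e3 [5,6]: before
e5 [8,10]: concurrent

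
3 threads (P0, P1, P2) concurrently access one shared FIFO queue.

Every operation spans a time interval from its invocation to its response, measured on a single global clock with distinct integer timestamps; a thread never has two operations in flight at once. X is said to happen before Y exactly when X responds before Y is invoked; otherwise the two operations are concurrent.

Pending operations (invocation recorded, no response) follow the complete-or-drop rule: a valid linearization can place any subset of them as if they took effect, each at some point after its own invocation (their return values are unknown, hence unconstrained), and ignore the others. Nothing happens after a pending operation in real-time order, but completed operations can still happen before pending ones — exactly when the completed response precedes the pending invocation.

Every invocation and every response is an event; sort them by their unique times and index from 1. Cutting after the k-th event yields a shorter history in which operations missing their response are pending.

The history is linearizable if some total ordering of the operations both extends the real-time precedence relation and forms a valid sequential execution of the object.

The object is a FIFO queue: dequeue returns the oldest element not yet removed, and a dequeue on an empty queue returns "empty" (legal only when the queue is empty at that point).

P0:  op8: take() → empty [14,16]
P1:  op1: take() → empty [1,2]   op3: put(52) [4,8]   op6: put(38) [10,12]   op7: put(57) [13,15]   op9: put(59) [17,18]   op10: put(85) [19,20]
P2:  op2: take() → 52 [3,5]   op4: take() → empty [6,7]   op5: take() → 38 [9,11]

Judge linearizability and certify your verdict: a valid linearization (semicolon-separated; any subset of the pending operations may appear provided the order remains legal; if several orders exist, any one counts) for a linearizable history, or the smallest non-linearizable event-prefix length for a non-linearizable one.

linearizable — witness: op1; op3; op2; op4; op6; op5; op8; op7; op9; op10

1. op1 take() → empty, leaving queue <>
2. op3 put(52), leaving queue <52>
3. op2 take() → 52, leaving queue <>
4. op4 take() → empty, leaving queue <>
5. op6 put(38), leaving queue <38>
6. op5 take() → 38, leaving queue <>
7. op8 take() → empty, leaving queue <>
8. op7 put(57), leaving queue <57>
9. op9 put(59), leaving queue <57,59>
10. op10 put(85), leaving queue <57,59,85>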